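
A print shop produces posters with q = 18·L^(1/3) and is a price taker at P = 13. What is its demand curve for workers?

MP_L = (1/3)·18·L^(-2/3) = 6·L^(-2/3).
Setting P·MP_L = w: 78·L^(-2/3) = w.
Solving for L: L^(-2/3) = w/78, so L = (78/w)^(3/2).

L(w) = (78/w)^(3/2)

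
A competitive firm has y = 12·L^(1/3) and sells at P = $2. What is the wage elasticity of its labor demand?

ε = -1.5

MP_L = (1/3)·12·L^(-2/3), so P·MP_L = w gives 8·L^(-2/3) = w.
Solving, L(w) = (8/w)^(3/2). This is a constant-elasticity form: L ∝ w^(−3/2), so ε = −3/2.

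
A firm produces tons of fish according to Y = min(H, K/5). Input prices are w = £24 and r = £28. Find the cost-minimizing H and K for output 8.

With a fixed-proportions technology, the cost-minimizing bundle uses no slack in either input: H = K/5 = Y.
So H = 8 and K = 5·8 = 40.

H* = 8, K* = 40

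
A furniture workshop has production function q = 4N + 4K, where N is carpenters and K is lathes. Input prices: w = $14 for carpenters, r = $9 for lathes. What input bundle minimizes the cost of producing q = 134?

The inputs are perfect substitutes, so the firm uses whichever has the lower cost per unit of output.
Cost per unit of output via N is w/4 = 3.5; via K it is r/4 = 2.25. K is cheaper.
Producing q = 134 with K alone: N = 0, K = 33.5.

N* = 0, K* = 33.5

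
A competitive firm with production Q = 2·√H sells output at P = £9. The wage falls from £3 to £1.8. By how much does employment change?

From P·MP_H = w with MP_H = H^(-1/2), the labor demand is H(w) = (9/w)^(2).
At w = 3: H = 9. At w = 1.8: H = 25.
ΔH = 25 − 9 = 16.

ΔH = 16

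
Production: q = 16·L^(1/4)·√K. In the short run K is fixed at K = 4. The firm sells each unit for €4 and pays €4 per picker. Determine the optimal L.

With K = 4, MP_L = (1/4)·16·L^(-3/4)·4^(1/2) = 8·L^(-3/4).
Profit maximization for a price taker requires P·MP_L = w: 4·8·L^(-3/4) = 4.
So L^(-3/4) = 0.125, which gives L = 16.

L* = 16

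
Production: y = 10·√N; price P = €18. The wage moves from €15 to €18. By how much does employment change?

From P·MP_N = w with MP_N = 5·N^(-1/2), the labor demand is N(w) = (90/w)^(2).
At w = 15: N = 36. At w = 18: N = 25.
ΔN = 25 − 36 = -11.

ΔN = -11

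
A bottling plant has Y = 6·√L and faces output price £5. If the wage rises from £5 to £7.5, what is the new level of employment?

L* = 4

From P·MP_L = w with MP_L = 3·L^(-1/2), the labor demand is L(w) = (15/w)^(2).
At w = 5: L = 9. At w = 7.5: L = 4.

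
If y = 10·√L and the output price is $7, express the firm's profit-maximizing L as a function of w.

L(w) = 1225/w²

MP_L = (1/2)·10·L^(-1/2) = 5·L^(-1/2).
Setting P·MP_L = w: 35·L^(-1/2) = w.
Solving for L: L^(-1/2) = w/35, so L = (35/w)^(2).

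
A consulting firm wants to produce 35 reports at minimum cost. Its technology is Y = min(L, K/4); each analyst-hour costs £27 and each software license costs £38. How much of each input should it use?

With a fixed-proportions technology, the cost-minimizing bundle uses no slack in either input: L = K/4 = Y.
So L = 35 and K = 4·35 = 140.

L* = 35, K* = 140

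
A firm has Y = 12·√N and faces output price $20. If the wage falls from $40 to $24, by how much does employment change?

From P·MP_N = w with MP_N = 6·N^(-1/2), the labor demand is N(w) = (120/w)^(2).
At w = 40: N = 9. At w = 24: N = 25.
ΔN = 25 − 9 = 16.

ΔN = 16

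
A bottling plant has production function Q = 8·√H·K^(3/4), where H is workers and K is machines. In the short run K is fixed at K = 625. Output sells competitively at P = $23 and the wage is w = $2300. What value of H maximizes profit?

H* = 25

With K = 625, MP_H = (1/2)·8·H^(-1/2)·625^(3/4) = 500·H^(-1/2).
Profit maximization for a price taker requires P·MP_H = w: 23·500·H^(-1/2) = 2300.
So H^(-1/2) = 0.2, which gives H = 25.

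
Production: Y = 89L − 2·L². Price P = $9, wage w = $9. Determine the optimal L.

L* = 22

The marginal product of L is MP_L = 89 − 4L.
A price-taking firm hires until the value of the marginal product equals the wage: P·MP_L = w, so 9·(89 − 4L) = 9.
Then 89 − 4L = 1, giving L = 22.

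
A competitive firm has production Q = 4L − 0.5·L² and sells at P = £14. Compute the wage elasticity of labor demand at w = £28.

ε = -1

From P·MP_L = w with MP_L = 4 − L, labor demand is L(w) = 4 − w/14.
dL/dw = −1/(14) = -1/14.
At w = 28, L = 2, so ε = (dL/dw)·(w/L) = (-1/14)·(28/2) = -1.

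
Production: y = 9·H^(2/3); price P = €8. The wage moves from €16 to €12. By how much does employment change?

ΔH = 37

From P·MP_H = w with MP_H = 6·H^(-1/3), the labor demand is H(w) = (48/w)^(3).
At w = 16: H = 27. At w = 12: H = 64.
ΔH = 64 − 27 = 37.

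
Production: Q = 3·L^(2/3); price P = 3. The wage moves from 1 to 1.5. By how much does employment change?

ΔL = -152

From P·MP_L = w with MP_L = 2·L^(-1/3), the labor demand is L(w) = (6/w)^(3).
At w = 1: L = 216. At w = 1.5: L = 64.
ΔL = 64 − 216 = -152.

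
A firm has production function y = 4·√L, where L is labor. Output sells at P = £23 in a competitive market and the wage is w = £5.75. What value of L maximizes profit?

MP_L = (1/2)·4·L^(-1/2) = 2·L^(-1/2).
Profit maximization for a price taker requires P·MP_L = w: 23·2·L^(-1/2) = 5.75.
So L^(-1/2) = 0.125, which gives L = 64.

L* = 64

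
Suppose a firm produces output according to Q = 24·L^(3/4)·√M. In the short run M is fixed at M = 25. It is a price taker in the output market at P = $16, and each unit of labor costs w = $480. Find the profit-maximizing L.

L* = 81

With M = 25, MP_L = (3/4)·24·L^(-1/4)·25^(1/2) = 90·L^(-1/4).
Profit maximization for a price taker requires P·MP_L = w: 16·90·L^(-1/4) = 480.
So L^(-1/4) = 1/3, which gives L = 81.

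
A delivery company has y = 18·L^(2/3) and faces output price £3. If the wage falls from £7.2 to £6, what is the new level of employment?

L* = 216

From P·MP_L = w with MP_L = 12·L^(-1/3), the labor demand is L(w) = (36/w)^(3).
At w = 7.2: L = 125. At w = 6: L = 216.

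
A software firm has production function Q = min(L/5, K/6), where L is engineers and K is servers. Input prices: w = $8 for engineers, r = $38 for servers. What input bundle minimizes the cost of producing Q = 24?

With a fixed-proportions technology, the cost-minimizing bundle uses no slack in either input: L/5 = K/6 = Q.
So L = 5·24 = 120 and K = 6·24 = 144.

L* = 120, K* = 144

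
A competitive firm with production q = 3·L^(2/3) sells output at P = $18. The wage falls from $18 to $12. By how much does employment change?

ΔL = 19

From P·MP_L = w with MP_L = 2·L^(-1/3), the labor demand is L(w) = (36/w)^(3).
At w = 18: L = 8. At w = 12: L = 27.
ΔL = 27 − 8 = 19.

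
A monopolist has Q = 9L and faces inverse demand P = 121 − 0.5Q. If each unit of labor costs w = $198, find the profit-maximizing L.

L* = 11

Marginal revenue from the inverse demand is MR = 121 − Q.
The marginal product is MP_L = 9.
A monopolist hires until marginal revenue product equals the wage: MR·MP_L = w.
(121 − 9L)·9 = 198, so L = 11.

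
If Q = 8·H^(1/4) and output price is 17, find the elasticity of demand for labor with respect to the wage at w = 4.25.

ε = -4/3

MP_H = (1/4)·8·H^(-3/4), so P·MP_H = w gives 34·H^(-3/4) = w.
Solving, H(w) = (34/w)^(4/3). This is a constant-elasticity form: H ∝ w^(−4/3), so ε = −4/3.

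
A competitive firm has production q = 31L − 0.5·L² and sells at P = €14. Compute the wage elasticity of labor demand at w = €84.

From P·MP_L = w with MP_L = 31 − L, labor demand is L(w) = 31 − w/14.
dL/dw = −1/(14) = -1/14.
At w = 84, L = 25, so ε = (dL/dw)·(w/L) = (-1/14)·(84/25) = -0.24.

ε = -0.24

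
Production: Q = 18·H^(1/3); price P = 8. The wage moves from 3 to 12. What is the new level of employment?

H* = 8

From P·MP_H = w with MP_H = 6·H^(-2/3), the labor demand is H(w) = (48/w)^(3/2).
At w = 3: H = 64. At w = 12: H = 8.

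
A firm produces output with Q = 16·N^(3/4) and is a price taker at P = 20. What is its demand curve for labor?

N(w) = (240/w)^(4)

MP_N = (3/4)·16·N^(-1/4) = 12·N^(-1/4).
Setting P·MP_N = w: 240·N^(-1/4) = w.
Solving for N: N^(-1/4) = w/240, so N = (240/w)^(4).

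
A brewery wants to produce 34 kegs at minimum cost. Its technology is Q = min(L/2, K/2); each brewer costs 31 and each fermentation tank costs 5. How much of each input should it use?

L* = 68, K* = 68

With a fixed-proportions technology, the cost-minimizing bundle uses no slack in either input: L/2 = K/2 = Q.
So L = 2·34 = 68 and K = 2·34 = 68.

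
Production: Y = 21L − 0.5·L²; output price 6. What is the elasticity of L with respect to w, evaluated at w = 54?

ε = -0.75

From P·MP_L = w with MP_L = 21 − L, labor demand is L(w) = 21 − w/6.
dL/dw = −1/(6) = -1/6.
At w = 54, L = 12, so ε = (dL/dw)·(w/L) = (-1/6)·(54/12) = -0.75.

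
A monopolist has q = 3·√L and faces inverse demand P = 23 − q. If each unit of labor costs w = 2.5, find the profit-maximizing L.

L* = 9

Marginal revenue from the inverse demand is MR = 23 − 2q.
The marginal product is MP_L = 1.5·L^(-1/2).
A monopolist hires until marginal revenue product equals the wage: MR·MP_L = w.
At L, q = 3·√L. Substituting and solving: (23 − 6·√L)·1.5·L^(-1/2) = 2.5 gives L = 9.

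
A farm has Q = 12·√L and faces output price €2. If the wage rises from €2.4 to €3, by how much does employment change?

ΔL = -9

From P·MP_L = w with MP_L = 6·L^(-1/2), the labor demand is L(w) = (12/w)^(2).
At w = 2.4: L = 25. At w = 3: L = 16.
ΔL = 16 − 25 = -9.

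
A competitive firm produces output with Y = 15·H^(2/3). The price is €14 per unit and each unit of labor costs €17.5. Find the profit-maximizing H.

MP_H = (2/3)·15·H^(-1/3) = 10·H^(-1/3).
Profit maximization for a price taker requires P·MP_H = w: 14·10·H^(-1/3) = 17.5.
So H^(-1/3) = 0.125, which gives H = 512.

H* = 512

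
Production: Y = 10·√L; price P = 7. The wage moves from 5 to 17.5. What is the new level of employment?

L* = 4

From P·MP_L = w with MP_L = 5·L^(-1/2), the labor demand is L(w) = (35/w)^(2).
At w = 5: L = 49. At w = 17.5: L = 4.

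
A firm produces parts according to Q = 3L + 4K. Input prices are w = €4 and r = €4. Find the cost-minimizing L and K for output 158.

The inputs are perfect substitutes, so the firm uses whichever has the lower cost per unit of output.
Cost per unit of output via L is w/3 = 4/3; via K it is r/4 = 1. K is cheaper.
Producing Q = 158 with K alone: L = 0, K = 39.5.

L* = 0, K* = 39.5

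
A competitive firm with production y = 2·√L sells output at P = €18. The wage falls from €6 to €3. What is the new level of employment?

From P·MP_L = w with MP_L = L^(-1/2), the labor demand is L(w) = (18/w)^(2).
At w = 6: L = 9. At w = 3: L = 36.

L* = 36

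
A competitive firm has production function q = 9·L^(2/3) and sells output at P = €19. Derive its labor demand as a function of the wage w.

L(w) = 1481544/w³

MP_L = (2/3)·9·L^(-1/3) = 6·L^(-1/3).
Setting P·MP_L = w: 114·L^(-1/3) = w.
Solving for L: L^(-1/3) = w/114, so L = (114/w)^(3).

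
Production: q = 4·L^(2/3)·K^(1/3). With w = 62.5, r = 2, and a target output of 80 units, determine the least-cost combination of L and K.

L* = 8, K* = 125

Cost minimization requires the marginal rate of technical substitution to equal the input-price ratio: MP_L/MP_K = w/r.
Here MP_L/MP_K = (2/3)·(K/L)/(1/3) = 2·(K/L). Setting this equal to 62.5/2 = 31.25 gives K = 15.625L.
Substituting into q = 80: 4·L^(2/3)·(15.625L)^(1/3) = 80.
Solving, L = 8 and K = 125.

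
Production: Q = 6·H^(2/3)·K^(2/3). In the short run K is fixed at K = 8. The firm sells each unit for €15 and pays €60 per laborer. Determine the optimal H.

With K = 8, MP_H = (2/3)·6·H^(-1/3)·8^(2/3) = 16·H^(-1/3).
Profit maximization for a price taker requires P·MP_H = w: 15·16·H^(-1/3) = 60.
So H^(-1/3) = 0.25, which gives H = 64.

H* = 64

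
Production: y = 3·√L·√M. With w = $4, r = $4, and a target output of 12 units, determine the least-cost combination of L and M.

Cost minimization requires the marginal rate of technical substitution to equal the input-price ratio: MP_L/MP_M = w/r.
Here MP_L/MP_M = (1/2)·(M/L)/(1/2) = (M/L). Setting this equal to 4/4 = 1 gives M = L.
Substituting into y = 12: 3·L^(1/2)·(L)^(1/2) = 12.
Solving, L = 4 and M = 4.

L* = 4, M* = 4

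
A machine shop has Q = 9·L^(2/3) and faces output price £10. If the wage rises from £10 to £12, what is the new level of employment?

L* = 125

From P·MP_L = w with MP_L = 6·L^(-1/3), the labor demand is L(w) = (60/w)^(3).
At w = 10: L = 216. At w = 12: L = 125.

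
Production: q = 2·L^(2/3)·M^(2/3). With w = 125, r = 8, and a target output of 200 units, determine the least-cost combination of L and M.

L* = 8, M* = 125

Cost minimization requires the marginal rate of technical substitution to equal the input-price ratio: MP_L/MP_M = w/r.
Here MP_L/MP_M = (2/3)·(M/L)/(2/3) = (M/L). Setting this equal to 125/8 = 15.625 gives M = 15.625L.
Substituting into q = 200: 2·L^(2/3)·(15.625L)^(2/3) = 200.
Solving, L = 8 and M = 125.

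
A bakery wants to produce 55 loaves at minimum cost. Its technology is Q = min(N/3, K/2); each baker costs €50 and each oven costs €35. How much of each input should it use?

With a fixed-proportions technology, the cost-minimizing bundle uses no slack in either input: N/3 = K/2 = Q.
So N = 3·55 = 165 and K = 2·55 = 110.

N* = 165, K* = 110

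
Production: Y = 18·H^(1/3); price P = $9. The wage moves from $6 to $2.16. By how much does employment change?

From P·MP_H = w with MP_H = 6·H^(-2/3), the labor demand is H(w) = (54/w)^(3/2).
At w = 6: H = 27. At w = 2.16: H = 125.
ΔH = 125 − 27 = 98.

ΔH = 98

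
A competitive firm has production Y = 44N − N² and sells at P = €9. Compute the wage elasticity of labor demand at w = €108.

From P·MP_N = w with MP_N = 44 − 2N, labor demand is N(w) = (44 − w/9)/2.
dN/dw = −1/(18) = -1/18.
At w = 108, N = 16, so ε = (dN/dw)·(w/N) = (-1/18)·(108/16) = -0.375.

ε = -0.375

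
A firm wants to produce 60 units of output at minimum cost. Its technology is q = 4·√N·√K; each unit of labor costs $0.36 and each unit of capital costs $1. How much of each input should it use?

Cost minimization requires the marginal rate of technical substitution to equal the input-price ratio: MP_N/MP_K = w/r.
Here MP_N/MP_K = (1/2)·(K/N)/(1/2) = (K/N). Setting this equal to 0.36/1 = 0.36 gives K = 0.36N.
Substituting into q = 60: 4·N^(1/2)·(0.36N)^(1/2) = 60.
Solving, N = 25 and K = 9.

N* = 25, K* = 9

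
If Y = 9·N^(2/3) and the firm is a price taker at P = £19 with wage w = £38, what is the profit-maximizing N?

N* = 27

MP_N = (2/3)·9·N^(-1/3) = 6·N^(-1/3).
Profit maximization for a price taker requires P·MP_N = w: 19·6·N^(-1/3) = 38.
So N^(-1/3) = 1/3, which gives N = 27.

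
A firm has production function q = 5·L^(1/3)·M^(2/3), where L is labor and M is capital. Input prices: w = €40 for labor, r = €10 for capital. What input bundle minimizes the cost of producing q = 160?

L* = 8, M* = 64

Cost minimization requires the marginal rate of technical substitution to equal the input-price ratio: MP_L/MP_M = w/r.
Here MP_L/MP_M = (1/3)·(M/L)/(2/3) = 0.5·(M/L). Setting this equal to 40/10 = 4 gives M = 8L.
Substituting into q = 160: 5·L^(1/3)·(8L)^(2/3) = 160.
Solving, L = 8 and M = 64.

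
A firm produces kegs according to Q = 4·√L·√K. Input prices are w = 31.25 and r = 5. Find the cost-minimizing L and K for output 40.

L* = 4, K* = 25

Cost minimization requires the marginal rate of technical substitution to equal the input-price ratio: MP_L/MP_K = w/r.
Here MP_L/MP_K = (1/2)·(K/L)/(1/2) = (K/L). Setting this equal to 31.25/5 = 6.25 gives K = 6.25L.
Substituting into Q = 40: 4·L^(1/2)·(6.25L)^(1/2) = 40.
Solving, L = 4 and K = 25.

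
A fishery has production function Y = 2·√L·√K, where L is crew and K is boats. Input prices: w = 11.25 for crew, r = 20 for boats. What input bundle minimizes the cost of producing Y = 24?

Cost minimization requires the marginal rate of technical substitution to equal the input-price ratio: MP_L/MP_K = w/r.
Here MP_L/MP_K = (1/2)·(K/L)/(1/2) = (K/L). Setting this equal to 11.25/20 = 0.5625 gives K = 0.5625L.
Substituting into Y = 24: 2·L^(1/2)·(0.5625L)^(1/2) = 24.
Solving, L = 16 and K = 9.

L* = 16, K* = 9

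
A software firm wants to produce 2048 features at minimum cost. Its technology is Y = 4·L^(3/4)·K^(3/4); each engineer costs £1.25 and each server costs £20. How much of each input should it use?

Cost minimization requires the marginal rate of technical substitution to equal the input-price ratio: MP_L/MP_K = w/r.
Here MP_L/MP_K = (3/4)·(K/L)/(3/4) = (K/L). Setting this equal to 1.25/20 = 0.0625 gives K = 0.0625L.
Substituting into Y = 2048: 4·L^(3/4)·(0.0625L)^(3/4) = 2048.
Solving, L = 256 and K = 16.

L* = 256, K* = 16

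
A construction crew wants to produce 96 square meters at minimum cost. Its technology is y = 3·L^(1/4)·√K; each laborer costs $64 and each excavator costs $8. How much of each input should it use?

Cost minimization requires the marginal rate of technical substitution to equal the input-price ratio: MP_L/MP_K = w/r.
Here MP_L/MP_K = (1/4)·(K/L)/(1/2) = 0.5·(K/L). Setting this equal to 64/8 = 8 gives K = 16L.
Substituting into y = 96: 3·L^(1/4)·(16L)^(1/2) = 96.
Solving, L = 16 and K = 256.

L* = 16, K* = 256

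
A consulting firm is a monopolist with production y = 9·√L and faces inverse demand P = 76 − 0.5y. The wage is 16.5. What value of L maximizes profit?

Marginal revenue from the inverse demand is MR = 76 − y.
The marginal product is MP_L = 4.5·L^(-1/2).
A monopolist hires until marginal revenue product equals the wage: MR·MP_L = w.
At L, y = 9·√L. Substituting and solving: (76 − 9·√L)·4.5·L^(-1/2) = 16.5 gives L = 36.

L* = 36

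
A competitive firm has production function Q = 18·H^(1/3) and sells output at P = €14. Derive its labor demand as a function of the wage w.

MP_H = (1/3)·18·H^(-2/3) = 6·H^(-2/3).
Setting P·MP_H = w: 84·H^(-2/3) = w.
Solving for H: H^(-2/3) = w/84, so H = (84/w)^(3/2).

H(w) = (84/w)^(3/2)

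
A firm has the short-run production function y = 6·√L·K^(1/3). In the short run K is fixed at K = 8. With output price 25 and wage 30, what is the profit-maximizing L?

L* = 25

With K = 8, MP_L = (1/2)·6·L^(-1/2)·8^(1/3) = 6·L^(-1/2).
Profit maximization for a price taker requires P·MP_L = w: 25·6·L^(-1/2) = 30.
So L^(-1/2) = 0.2, which gives L = 25.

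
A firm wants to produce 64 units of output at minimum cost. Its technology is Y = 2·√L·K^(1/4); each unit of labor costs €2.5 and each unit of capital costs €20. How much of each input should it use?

L* = 256, K* = 16

Cost minimization requires the marginal rate of technical substitution to equal the input-price ratio: MP_L/MP_K = w/r.
Here MP_L/MP_K = (1/2)·(K/L)/(1/4) = 2·(K/L). Setting this equal to 2.5/20 = 0.125 gives K = 0.0625L.
Substituting into Y = 64: 2·L^(1/2)·(0.0625L)^(1/4) = 64.
Solving, L = 256 and K = 16.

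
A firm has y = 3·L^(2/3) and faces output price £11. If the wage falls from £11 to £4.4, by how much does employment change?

ΔL = 117

From P·MP_L = w with MP_L = 2·L^(-1/3), the labor demand is L(w) = (22/w)^(3).
At w = 11: L = 8. At w = 4.4: L = 125.
ΔL = 125 − 8 = 117.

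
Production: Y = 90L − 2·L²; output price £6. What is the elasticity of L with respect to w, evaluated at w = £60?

ε = -0.125

From P·MP_L = w with MP_L = 90 − 4L, labor demand is L(w) = (90 − w/6)/4.
dL/dw = −1/(24) = -1/24.
At w = 60, L = 20, so ε = (dL/dw)·(w/L) = (-1/24)·(60/20) = -0.125.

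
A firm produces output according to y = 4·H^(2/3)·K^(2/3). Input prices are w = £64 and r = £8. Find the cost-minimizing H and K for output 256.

H* = 8, K* = 64

Cost minimization requires the marginal rate of technical substitution to equal the input-price ratio: MP_H/MP_K = w/r.
Here MP_H/MP_K = (2/3)·(K/H)/(2/3) = (K/H). Setting this equal to 64/8 = 8 gives K = 8H.
Substituting into y = 256: 4·H^(2/3)·(8H)^(2/3) = 256.
Solving, H = 8 and K = 64.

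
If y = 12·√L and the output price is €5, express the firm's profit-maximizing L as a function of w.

L(w) = 900/w²

MP_L = (1/2)·12·L^(-1/2) = 6·L^(-1/2).
Setting P·MP_L = w: 30·L^(-1/2) = w.
Solving for L: L^(-1/2) = w/30, so L = (30/w)^(2).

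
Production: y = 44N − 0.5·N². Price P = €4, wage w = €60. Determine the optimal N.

N* = 29

The marginal product of N is MP_N = 44 − N.
A price-taking firm hires until the value of the marginal product equals the wage: P·MP_N = w, so 4·(44 − N) = 60.
Then 44 − N = 15, giving N = 29.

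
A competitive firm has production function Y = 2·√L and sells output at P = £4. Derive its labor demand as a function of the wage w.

L(w) = 16/w²

MP_L = (1/2)·2·L^(-1/2) = L^(-1/2).
Setting P·MP_L = w: 4·L^(-1/2) = w.
Solving for L: L^(-1/2) = w/4, so L = (4/w)^(2).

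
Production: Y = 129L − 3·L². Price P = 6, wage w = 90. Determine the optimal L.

The marginal product of L is MP_L = 129 − 6L.
A price-taking firm hires until the value of the marginal product equals the wage: P·MP_L = w, so 6·(129 − 6L) = 90.
Then 129 − 6L = 15, giving L = 19.

L* = 19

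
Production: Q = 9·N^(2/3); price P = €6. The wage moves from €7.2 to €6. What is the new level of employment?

N* = 216

From P·MP_N = w with MP_N = 6·N^(-1/3), the labor demand is N(w) = (36/w)^(3).
At w = 7.2: N = 125. At w = 6: N = 216.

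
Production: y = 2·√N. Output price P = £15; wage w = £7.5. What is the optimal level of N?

MP_N = (1/2)·2·N^(-1/2) = N^(-1/2).
Profit maximization for a price taker requires P·MP_N = w: 15·N^(-1/2) = 7.5.
So N^(-1/2) = 0.5, which gives N = 4.

N* = 4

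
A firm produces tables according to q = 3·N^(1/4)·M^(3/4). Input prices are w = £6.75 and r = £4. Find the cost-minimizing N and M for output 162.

N* = 16, M* = 81

Cost minimization requires the marginal rate of technical substitution to equal the input-price ratio: MP_N/MP_M = w/r.
Here MP_N/MP_M = (1/4)·(M/N)/(3/4) = (1/3)·(M/N). Setting this equal to 6.75/4 = 1.6875 gives M = 5.0625N.
Substituting into q = 162: 3·N^(1/4)·(5.0625N)^(3/4) = 162.
Solving, N = 16 and M = 81.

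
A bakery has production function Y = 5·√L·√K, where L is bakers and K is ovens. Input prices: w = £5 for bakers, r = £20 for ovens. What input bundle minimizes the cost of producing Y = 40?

Cost minimization requires the marginal rate of technical substitution to equal the input-price ratio: MP_L/MP_K = w/r.
Here MP_L/MP_K = (1/2)·(K/L)/(1/2) = (K/L). Setting this equal to 5/20 = 0.25 gives K = 0.25L.
Substituting into Y = 40: 5·L^(1/2)·(0.25L)^(1/2) = 40.
Solving, L = 16 and K = 4.

L* = 16, K* = 4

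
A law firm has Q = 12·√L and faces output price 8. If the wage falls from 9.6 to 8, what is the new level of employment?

From P·MP_L = w with MP_L = 6·L^(-1/2), the labor demand is L(w) = (48/w)^(2).
At w = 9.6: L = 25. At w = 8: L = 36.

L* = 36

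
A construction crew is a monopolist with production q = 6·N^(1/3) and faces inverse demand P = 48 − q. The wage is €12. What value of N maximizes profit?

Marginal revenue from the inverse demand is MR = 48 − 2q.
The marginal product is MP_N = 2·N^(-2/3).
A monopolist hires until marginal revenue product equals the wage: MR·MP_N = w.
At N, q = 6·N^(1/3). Substituting and solving: (48 − 12·N^(1/3))·2·N^(-2/3) = 12 gives N = 8.

N* = 8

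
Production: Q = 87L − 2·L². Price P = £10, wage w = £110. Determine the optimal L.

The marginal product of L is MP_L = 87 − 4L.
A price-taking firm hires until the value of the marginal product equals the wage: P·MP_L = w, so 10·(87 − 4L) = 110.
Then 87 − 4L = 11, giving L = 19.

L* = 19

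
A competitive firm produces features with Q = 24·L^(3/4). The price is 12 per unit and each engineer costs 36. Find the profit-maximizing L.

L* = 1296

MP_L = (3/4)·24·L^(-1/4) = 18·L^(-1/4).
Profit maximization for a price taker requires P·MP_L = w: 12·18·L^(-1/4) = 36.
So L^(-1/4) = 1/6, which gives L = 1296.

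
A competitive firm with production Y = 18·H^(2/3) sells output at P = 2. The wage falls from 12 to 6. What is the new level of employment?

From P·MP_H = w with MP_H = 12·H^(-1/3), the labor demand is H(w) = (24/w)^(3).
At w = 12: H = 8. At w = 6: H = 64.

H* = 64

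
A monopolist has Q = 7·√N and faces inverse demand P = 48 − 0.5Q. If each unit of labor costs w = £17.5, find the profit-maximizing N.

N* = 16

Marginal revenue from the inverse demand is MR = 48 − Q.
The marginal product is MP_N = 3.5·N^(-1/2).
A monopolist hires until marginal revenue product equals the wage: MR·MP_N = w.
At N, Q = 7·√N. Substituting and solving: (48 − 7·√N)·3.5·N^(-1/2) = 17.5 gives N = 16.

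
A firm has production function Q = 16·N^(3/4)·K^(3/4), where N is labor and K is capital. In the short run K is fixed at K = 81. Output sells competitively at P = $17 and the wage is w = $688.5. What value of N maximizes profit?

N* = 4096

With K = 81, MP_N = (3/4)·16·N^(-1/4)·81^(3/4) = 324·N^(-1/4).
Profit maximization for a price taker requires P·MP_N = w: 17·324·N^(-1/4) = 688.5.
So N^(-1/4) = 0.125, which gives N = 4096.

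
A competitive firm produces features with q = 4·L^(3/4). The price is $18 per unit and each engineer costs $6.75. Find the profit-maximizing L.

MP_L = (3/4)·4·L^(-1/4) = 3·L^(-1/4).
Profit maximization for a price taker requires P·MP_L = w: 18·3·L^(-1/4) = 6.75.
So L^(-1/4) = 0.125, which gives L = 4096.

L* = 4096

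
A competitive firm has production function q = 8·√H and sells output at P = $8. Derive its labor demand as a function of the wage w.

H(w) = 1024/w²

MP_H = (1/2)·8·H^(-1/2) = 4·H^(-1/2).
Setting P·MP_H = w: 32·H^(-1/2) = w.
Solving for H: H^(-1/2) = w/32, so H = (32/w)^(2).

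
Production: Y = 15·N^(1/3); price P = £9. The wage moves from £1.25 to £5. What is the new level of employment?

From P·MP_N = w with MP_N = 5·N^(-2/3), the labor demand is N(w) = (45/w)^(3/2).
At w = 1.25: N = 216. At w = 5: N = 27.

N* = 27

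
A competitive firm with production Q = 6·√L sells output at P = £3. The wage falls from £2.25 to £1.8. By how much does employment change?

ΔL = 9

From P·MP_L = w with MP_L = 3·L^(-1/2), the labor demand is L(w) = (9/w)^(2).
At w = 2.25: L = 16. At w = 1.8: L = 25.
ΔL = 25 − 16 = 9.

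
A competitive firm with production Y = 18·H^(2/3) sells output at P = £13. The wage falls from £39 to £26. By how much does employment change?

ΔH = 152

From P·MP_H = w with MP_H = 12·H^(-1/3), the labor demand is H(w) = (156/w)^(3).
At w = 39: H = 64. At w = 26: H = 216.
ΔH = 216 − 64 = 152.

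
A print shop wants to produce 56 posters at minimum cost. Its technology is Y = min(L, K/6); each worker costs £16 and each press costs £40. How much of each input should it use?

With a fixed-proportions technology, the cost-minimizing bundle uses no slack in either input: L = K/6 = Y.
So L = 56 and K = 6·56 = 336.

L* = 56, K* = 336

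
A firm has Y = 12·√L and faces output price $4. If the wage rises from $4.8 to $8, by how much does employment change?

From P·MP_L = w with MP_L = 6·L^(-1/2), the labor demand is L(w) = (24/w)^(2).
At w = 4.8: L = 25. At w = 8: L = 9.
ΔL = 9 − 25 = -16.

ΔL = -16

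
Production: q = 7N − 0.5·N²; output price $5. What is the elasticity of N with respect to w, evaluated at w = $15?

From P·MP_N = w with MP_N = 7 − N, labor demand is N(w) = 7 − w/5.
dN/dw = −1/(5) = -0.2.
At w = 15, N = 4, so ε = (dN/dw)·(w/N) = (-0.2)·(15/4) = -0.75.

ε = -0.75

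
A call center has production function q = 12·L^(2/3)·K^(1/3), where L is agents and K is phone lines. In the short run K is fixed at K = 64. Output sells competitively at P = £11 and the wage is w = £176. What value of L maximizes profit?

L* = 8

With K = 64, MP_L = (2/3)·12·L^(-1/3)·64^(1/3) = 32·L^(-1/3).
Profit maximization for a price taker requires P·MP_L = w: 11·32·L^(-1/3) = 176.
So L^(-1/3) = 0.5, which gives L = 8.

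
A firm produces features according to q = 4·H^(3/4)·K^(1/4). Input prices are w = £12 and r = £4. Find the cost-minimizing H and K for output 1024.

H* = 256, K* = 256

Cost minimization requires the marginal rate of technical substitution to equal the input-price ratio: MP_H/MP_K = w/r.
Here MP_H/MP_K = (3/4)·(K/H)/(1/4) = 3·(K/H). Setting this equal to 12/4 = 3 gives K = H.
Substituting into q = 1024: 4·H^(3/4)·(H)^(1/4) = 1024.
Solving, H = 256 and K = 256.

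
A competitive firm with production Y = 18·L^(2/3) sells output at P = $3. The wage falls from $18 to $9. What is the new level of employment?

From P·MP_L = w with MP_L = 12·L^(-1/3), the labor demand is L(w) = (36/w)^(3).
At w = 18: L = 8. At w = 9: L = 64.

L* = 64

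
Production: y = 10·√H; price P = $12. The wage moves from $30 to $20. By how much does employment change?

ΔH = 5

From P·MP_H = w with MP_H = 5·H^(-1/2), the labor demand is H(w) = (60/w)^(2).
At w = 30: H = 4. At w = 20: H = 9.
ΔH = 9 − 4 = 5.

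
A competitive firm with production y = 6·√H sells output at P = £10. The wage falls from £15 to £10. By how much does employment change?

ΔH = 5

From P·MP_H = w with MP_H = 3·H^(-1/2), the labor demand is H(w) = (30/w)^(2).
At w = 15: H = 4. At w = 10: H = 9.
ΔH = 9 − 4 = 5.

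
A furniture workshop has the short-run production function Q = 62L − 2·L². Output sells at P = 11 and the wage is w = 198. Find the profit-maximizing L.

The marginal product of L is MP_L = 62 − 4L.
A price-taking firm hires until the value of the marginal product equals the wage: P·MP_L = w, so 11·(62 − 4L) = 198.
Then 62 − 4L = 18, giving L = 11.

L* = 11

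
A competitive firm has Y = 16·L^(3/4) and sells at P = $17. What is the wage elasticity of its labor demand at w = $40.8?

ε = -4

MP_L = (3/4)·16·L^(-1/4), so P·MP_L = w gives 204·L^(-1/4) = w.
Solving, L(w) = (204/w)^(4). This is a constant-elasticity form: L ∝ w^(−4), so ε = −4.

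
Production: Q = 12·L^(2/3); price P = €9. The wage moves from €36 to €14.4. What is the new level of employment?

L* = 125

From P·MP_L = w with MP_L = 8·L^(-1/3), the labor demand is L(w) = (72/w)^(3).
At w = 36: L = 8. At w = 14.4: L = 125.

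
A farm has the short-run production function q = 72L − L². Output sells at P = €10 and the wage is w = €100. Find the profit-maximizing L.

The marginal product of L is MP_L = 72 − 2L.
A price-taking firm hires until the value of the marginal product equals the wage: P·MP_L = w, so 10·(72 − 2L) = 100.
Then 72 − 2L = 10, giving L = 31.

L* = 31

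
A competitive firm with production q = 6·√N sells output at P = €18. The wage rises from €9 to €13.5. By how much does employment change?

ΔN = -20

From P·MP_N = w with MP_N = 3·N^(-1/2), the labor demand is N(w) = (54/w)^(2).
At w = 9: N = 36. At w = 13.5: N = 16.
ΔN = 16 − 36 = -20.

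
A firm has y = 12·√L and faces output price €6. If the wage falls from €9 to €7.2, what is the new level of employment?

L* = 25

From P·MP_L = w with MP_L = 6·L^(-1/2), the labor demand is L(w) = (36/w)^(2).
At w = 9: L = 16. At w = 7.2: L = 25.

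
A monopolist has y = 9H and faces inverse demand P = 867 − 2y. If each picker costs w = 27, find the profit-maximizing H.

H* = 24

Marginal revenue from the inverse demand is MR = 867 − 4y.
The marginal product is MP_H = 9.
A monopolist hires until marginal revenue product equals the wage: MR·MP_H = w.
(867 − 36H)·9 = 27, so H = 24.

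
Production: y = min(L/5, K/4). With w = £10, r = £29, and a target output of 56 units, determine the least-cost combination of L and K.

With a fixed-proportions technology, the cost-minimizing bundle uses no slack in either input: L/5 = K/4 = y.
So L = 5·56 = 280 and K = 4·56 = 224.

L* = 280, K* = 224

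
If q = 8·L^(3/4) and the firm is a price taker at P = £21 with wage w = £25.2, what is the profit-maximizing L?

MP_L = (3/4)·8·L^(-1/4) = 6·L^(-1/4).
Profit maximization for a price taker requires P·MP_L = w: 21·6·L^(-1/4) = 25.2.
So L^(-1/4) = 0.2, which gives L = 625.

L* = 625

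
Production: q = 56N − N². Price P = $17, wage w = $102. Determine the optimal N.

The marginal product of N is MP_N = 56 − 2N.
A price-taking firm hires until the value of the marginal product equals the wage: P·MP_N = w, so 17·(56 − 2N) = 102.
Then 56 − 2N = 6, giving N = 25.

N* = 25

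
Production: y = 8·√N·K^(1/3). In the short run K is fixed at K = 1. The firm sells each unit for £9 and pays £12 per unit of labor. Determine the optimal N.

N* = 9

With K = 1, MP_N = (1/2)·8·N^(-1/2)·1^(1/3) = 4·N^(-1/2).
Profit maximization for a price taker requires P·MP_N = w: 9·4·N^(-1/2) = 12.
So N^(-1/2) = 1/3, which gives N = 9.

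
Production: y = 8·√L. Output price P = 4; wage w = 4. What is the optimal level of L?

MP_L = (1/2)·8·L^(-1/2) = 4·L^(-1/2).
Profit maximization for a price taker requires P·MP_L = w: 4·4·L^(-1/2) = 4.
So L^(-1/2) = 0.25, which gives L = 16.

L* = 16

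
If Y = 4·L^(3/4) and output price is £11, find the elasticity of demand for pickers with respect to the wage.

MP_L = (3/4)·4·L^(-1/4), so P·MP_L = w gives 33·L^(-1/4) = w.
Solving, L(w) = (33/w)^(4). This is a constant-elasticity form: L ∝ w^(−4), so ε = −4.

ε = -4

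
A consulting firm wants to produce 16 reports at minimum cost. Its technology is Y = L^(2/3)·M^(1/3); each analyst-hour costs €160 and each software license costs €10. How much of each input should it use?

Cost minimization requires the marginal rate of technical substitution to equal the input-price ratio: MP_L/MP_M = w/r.
Here MP_L/MP_M = (2/3)·(M/L)/(1/3) = 2·(M/L). Setting this equal to 160/10 = 16 gives M = 8L.
Substituting into Y = 16: L^(2/3)·(8L)^(1/3) = 16.
Solving, L = 8 and M = 64.

L* = 8, M* = 64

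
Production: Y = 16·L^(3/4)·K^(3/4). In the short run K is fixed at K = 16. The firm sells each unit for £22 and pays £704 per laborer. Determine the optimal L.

L* = 81

With K = 16, MP_L = (3/4)·16·L^(-1/4)·16^(3/4) = 96·L^(-1/4).
Profit maximization for a price taker requires P·MP_L = w: 22·96·L^(-1/4) = 704.
So L^(-1/4) = 1/3, which gives L = 81.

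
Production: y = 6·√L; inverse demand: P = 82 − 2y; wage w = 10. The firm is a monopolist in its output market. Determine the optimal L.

L* = 9

Marginal revenue from the inverse demand is MR = 82 − 4y.
The marginal product is MP_L = 3·L^(-1/2).
A monopolist hires until marginal revenue product equals the wage: MR·MP_L = w.
At L, y = 6·√L. Substituting and solving: (82 − 24·√L)·3·L^(-1/2) = 10 gives L = 9.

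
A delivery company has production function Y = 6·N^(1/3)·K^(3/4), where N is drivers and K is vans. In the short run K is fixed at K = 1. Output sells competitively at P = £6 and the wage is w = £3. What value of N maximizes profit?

N* = 8

With K = 1, MP_N = (1/3)·6·N^(-2/3)·1^(3/4) = 2·N^(-2/3).
Profit maximization for a price taker requires P·MP_N = w: 6·2·N^(-2/3) = 3.
So N^(-2/3) = 0.25, which gives N = 8.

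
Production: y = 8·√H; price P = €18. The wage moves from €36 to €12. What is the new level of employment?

H* = 36

From P·MP_H = w with MP_H = 4·H^(-1/2), the labor demand is H(w) = (72/w)^(2).
At w = 36: H = 4. At w = 12: H = 36.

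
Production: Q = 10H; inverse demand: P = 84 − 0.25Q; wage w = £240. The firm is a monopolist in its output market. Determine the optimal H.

H* = 12

Marginal revenue from the inverse demand is MR = 84 − 0.5Q.
The marginal product is MP_H = 10.
A monopolist hires until marginal revenue product equals the wage: MR·MP_H = w.
(84 − 5H)·10 = 240, so H = 12.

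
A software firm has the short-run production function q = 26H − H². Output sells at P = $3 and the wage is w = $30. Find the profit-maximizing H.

H* = 8

The marginal product of H is MP_H = 26 − 2H.
A price-taking firm hires until the value of the marginal product equals the wage: P·MP_H = w, so 3·(26 − 2H) = 30.
Then 26 − 2H = 10, giving H = 8.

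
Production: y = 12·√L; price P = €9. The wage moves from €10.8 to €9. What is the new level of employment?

From P·MP_L = w with MP_L = 6·L^(-1/2), the labor demand is L(w) = (54/w)^(2).
At w = 10.8: L = 25. At w = 9: L = 36.

L* = 36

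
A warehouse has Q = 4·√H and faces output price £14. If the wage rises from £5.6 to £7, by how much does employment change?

ΔH = -9

From P·MP_H = w with MP_H = 2·H^(-1/2), the labor demand is H(w) = (28/w)^(2).
At w = 5.6: H = 25. At w = 7: H = 16.
ΔH = 16 − 25 = -9.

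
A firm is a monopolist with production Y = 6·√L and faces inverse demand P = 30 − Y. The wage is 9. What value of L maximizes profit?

L* = 4

Marginal revenue from the inverse demand is MR = 30 − 2Y.
The marginal product is MP_L = 3·L^(-1/2).
A monopolist hires until marginal revenue product equals the wage: MR·MP_L = w.
At L, Y = 6·√L. Substituting and solving: (30 − 12·√L)·3·L^(-1/2) = 9 gives L = 4.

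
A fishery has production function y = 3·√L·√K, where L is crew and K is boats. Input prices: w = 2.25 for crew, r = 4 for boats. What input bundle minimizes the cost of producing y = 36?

L* = 16, K* = 9

Cost minimization requires the marginal rate of technical substitution to equal the input-price ratio: MP_L/MP_K = w/r.
Here MP_L/MP_K = (1/2)·(K/L)/(1/2) = (K/L). Setting this equal to 2.25/4 = 0.5625 gives K = 0.5625L.
Substituting into y = 36: 3·L^(1/2)·(0.5625L)^(1/2) = 36.
Solving, L = 16 and K = 9.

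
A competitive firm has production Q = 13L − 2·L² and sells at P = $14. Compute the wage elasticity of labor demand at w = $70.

ε = -0.625

From P·MP_L = w with MP_L = 13 − 4L, labor demand is L(w) = (13 − w/14)/4.
dL/dw = −1/(56) = -1/56.
At w = 70, L = 2, so ε = (dL/dw)·(w/L) = (-1/56)·(70/2) = -0.625.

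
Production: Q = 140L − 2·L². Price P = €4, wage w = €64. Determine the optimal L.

The marginal product of L is MP_L = 140 − 4L.
A price-taking firm hires until the value of the marginal product equals the wage: P·MP_L = w, so 4·(140 − 4L) = 64.
Then 140 − 4L = 16, giving L = 31.

L* = 31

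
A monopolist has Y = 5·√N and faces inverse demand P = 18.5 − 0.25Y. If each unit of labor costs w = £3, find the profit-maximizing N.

N* = 25

Marginal revenue from the inverse demand is MR = 18.5 − 0.5Y.
The marginal product is MP_N = 2.5·N^(-1/2).
A monopolist hires until marginal revenue product equals the wage: MR·MP_N = w.
At N, Y = 5·√N. Substituting and solving: (18.5 − 2.5·√N)·2.5·N^(-1/2) = 3 gives N = 25.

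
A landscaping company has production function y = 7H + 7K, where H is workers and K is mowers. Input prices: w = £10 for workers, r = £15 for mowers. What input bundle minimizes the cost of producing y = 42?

H* = 6, K* = 0

The inputs are perfect substitutes, so the firm uses whichever has the lower cost per unit of output.
Cost per unit of output via H is w/7 = 10/7; via K it is r/7 = 15/7. H is cheaper.
Producing y = 42 with H alone: H = 6, K = 0.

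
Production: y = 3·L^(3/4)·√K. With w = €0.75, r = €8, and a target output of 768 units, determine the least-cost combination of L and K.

L* = 256, K* = 16

Cost minimization requires the marginal rate of technical substitution to equal the input-price ratio: MP_L/MP_K = w/r.
Here MP_L/MP_K = (3/4)·(K/L)/(1/2) = 1.5·(K/L). Setting this equal to 0.75/8 = 0.09375 gives K = 0.0625L.
Substituting into y = 768: 3·L^(3/4)·(0.0625L)^(1/2) = 768.
Solving, L = 256 and K = 16.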